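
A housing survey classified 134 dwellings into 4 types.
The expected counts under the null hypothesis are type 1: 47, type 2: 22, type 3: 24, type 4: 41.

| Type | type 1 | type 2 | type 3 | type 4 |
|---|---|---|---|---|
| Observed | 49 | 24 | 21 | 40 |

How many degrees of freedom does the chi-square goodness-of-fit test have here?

3

There are k = 4 categories and no parameters were estimated from the data, so df = 4 − 1 = 3.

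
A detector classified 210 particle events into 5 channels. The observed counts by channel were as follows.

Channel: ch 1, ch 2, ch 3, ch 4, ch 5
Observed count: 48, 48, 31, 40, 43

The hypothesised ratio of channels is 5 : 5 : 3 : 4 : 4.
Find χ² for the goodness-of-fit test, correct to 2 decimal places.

Ratio total = 21. Expected counts: 210×5/21 = 50, 210×5/21 = 50, 210×3/21 = 30, 210×4/21 = 40, 210×4/21 = 40.
ch 1: (48 − 50)²/50 = 4/50 = 0.080
ch 2: (48 − 50)²/50 = 4/50 = 0.080
ch 3: (31 − 30)²/30 = 1/30 = 0.033
ch 4: (40 − 40)²/40 = 0/40 = 0.000
ch 5: (43 − 40)²/40 = 9/40 = 0.225
Sum = 0.42

0.42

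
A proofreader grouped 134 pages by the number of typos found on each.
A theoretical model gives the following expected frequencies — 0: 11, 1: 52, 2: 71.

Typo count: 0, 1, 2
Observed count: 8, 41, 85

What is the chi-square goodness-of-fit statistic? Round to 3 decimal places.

5.906

cat         O        E   (O−E)²/E
0           8       11     0.8182
1          41       52     2.3269
2          85       71     2.7606
Sum = 5.906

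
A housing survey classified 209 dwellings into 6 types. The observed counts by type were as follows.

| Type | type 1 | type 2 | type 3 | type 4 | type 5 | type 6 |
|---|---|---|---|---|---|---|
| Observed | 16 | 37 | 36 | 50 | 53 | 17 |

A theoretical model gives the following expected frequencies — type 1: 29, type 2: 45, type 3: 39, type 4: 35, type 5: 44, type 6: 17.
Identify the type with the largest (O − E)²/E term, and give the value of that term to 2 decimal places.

χ² = (16−29)²/29 + (37−45)²/45 + (36−39)²/39 + (50−35)²/35 + (53−44)²/44 + (17−17)²/17
   = 5.828 + 1.422 + 0.231 + 6.429 + 1.841 + 0.000
The largest term is for type 4: 6.43.

type 4, 6.43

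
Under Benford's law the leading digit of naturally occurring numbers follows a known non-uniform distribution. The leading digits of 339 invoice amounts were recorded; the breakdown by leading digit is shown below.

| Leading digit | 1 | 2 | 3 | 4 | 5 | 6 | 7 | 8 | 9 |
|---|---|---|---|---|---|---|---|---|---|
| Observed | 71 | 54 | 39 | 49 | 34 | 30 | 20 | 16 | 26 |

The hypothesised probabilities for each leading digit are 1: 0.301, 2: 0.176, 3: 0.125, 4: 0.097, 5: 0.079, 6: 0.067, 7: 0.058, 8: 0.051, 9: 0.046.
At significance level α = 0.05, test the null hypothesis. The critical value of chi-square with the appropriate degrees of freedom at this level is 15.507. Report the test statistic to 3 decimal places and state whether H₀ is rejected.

29.477; reject

Expected counts E_i = n·p_i: 339×0.301 = 102.039, 339×0.176 = 59.664, 339×0.125 = 42.375, 339×0.097 = 32.883, 339×0.079 = 26.781, 339×0.067 = 22.713, 339×0.058 = 19.662, 339×0.051 = 17.289, 339×0.046 = 15.594.
1: (71 − 102.039)²/102.039 = 963.419521/102.039 = 9.4417
2: (54 − 59.664)²/59.664 = 32.080896/59.664 = 0.5377
3: (39 − 42.375)²/42.375 = 11.390625/42.375 = 0.2688
4: (49 − 32.883)²/32.883 = 259.757689/32.883 = 7.8995
5: (34 − 26.781)²/26.781 = 52.113961/26.781 = 1.9459
6: (30 − 22.713)²/22.713 = 53.100369/22.713 = 2.3379
7: (20 − 19.662)²/19.662 = 0.114244/19.662 = 0.0058
8: (16 − 17.289)²/17.289 = 1.661521/17.289 = 0.0961
9: (26 − 15.594)²/15.594 = 108.284836/15.594 = 6.9440
Sum = 29.477
df = 8. Since 29.477 > 15.507, we reject H₀.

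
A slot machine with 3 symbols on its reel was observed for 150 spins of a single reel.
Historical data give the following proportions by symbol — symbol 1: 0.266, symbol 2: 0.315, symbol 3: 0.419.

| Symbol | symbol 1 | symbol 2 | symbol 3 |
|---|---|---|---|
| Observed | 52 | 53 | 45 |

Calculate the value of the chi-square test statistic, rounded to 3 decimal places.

Expected counts E_i = n·p_i: 150×0.266 = 39.9, 150×0.315 = 47.25, 150×0.419 = 62.85.
χ² = (52−39.9)²/39.9 + (53−47.25)²/47.25 + (45−62.85)²/62.85
   = 3.6694 + 0.6997 + 5.0696
Sum = 9.439

9.439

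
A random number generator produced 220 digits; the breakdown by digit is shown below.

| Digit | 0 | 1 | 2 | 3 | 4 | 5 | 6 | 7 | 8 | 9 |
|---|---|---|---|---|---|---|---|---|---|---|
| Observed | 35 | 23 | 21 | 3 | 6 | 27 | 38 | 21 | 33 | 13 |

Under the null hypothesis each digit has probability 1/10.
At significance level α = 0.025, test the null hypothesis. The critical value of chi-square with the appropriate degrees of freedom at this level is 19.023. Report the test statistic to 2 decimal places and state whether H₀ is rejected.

Under H₀ each category has probability 1/10, so each expected count is 220/10 = 22.
0: (35 − 22)²/22 = 169/22 = 7.682
1: (23 − 22)²/22 = 1/22 = 0.045
2: (21 − 22)²/22 = 1/22 = 0.045
3: (3 − 22)²/22 = 361/22 = 16.409
4: (6 − 22)²/22 = 256/22 = 11.636
5: (27 − 22)²/22 = 25/22 = 1.136
6: (38 − 22)²/22 = 256/22 = 11.636
7: (21 − 22)²/22 = 1/22 = 0.045
8: (33 − 22)²/22 = 121/22 = 5.500
9: (13 − 22)²/22 = 81/22 = 3.682
Sum = 57.82
df = 9. Since 57.82 > 19.023, we reject H₀.

57.82; reject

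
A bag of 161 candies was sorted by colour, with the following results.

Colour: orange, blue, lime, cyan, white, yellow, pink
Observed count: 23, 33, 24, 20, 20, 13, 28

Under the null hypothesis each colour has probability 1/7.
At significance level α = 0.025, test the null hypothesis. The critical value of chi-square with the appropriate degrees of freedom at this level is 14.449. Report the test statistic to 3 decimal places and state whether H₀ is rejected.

Under H₀ each category has probability 1/7, so each expected count is 161/7 = 23.
orange: (23 − 23)²/23 = 0/23 = 0.0000
blue: (33 − 23)²/23 = 100/23 = 4.3478
lime: (24 − 23)²/23 = 1/23 = 0.0435
cyan: (20 − 23)²/23 = 9/23 = 0.3913
white: (20 − 23)²/23 = 9/23 = 0.3913
yellow: (13 − 23)²/23 = 100/23 = 4.3478
pink: (28 − 23)²/23 = 25/23 = 1.0870
Sum = 10.609
df = 6. Since 10.609 < 14.449, we do not reject H₀.

10.609; do not reject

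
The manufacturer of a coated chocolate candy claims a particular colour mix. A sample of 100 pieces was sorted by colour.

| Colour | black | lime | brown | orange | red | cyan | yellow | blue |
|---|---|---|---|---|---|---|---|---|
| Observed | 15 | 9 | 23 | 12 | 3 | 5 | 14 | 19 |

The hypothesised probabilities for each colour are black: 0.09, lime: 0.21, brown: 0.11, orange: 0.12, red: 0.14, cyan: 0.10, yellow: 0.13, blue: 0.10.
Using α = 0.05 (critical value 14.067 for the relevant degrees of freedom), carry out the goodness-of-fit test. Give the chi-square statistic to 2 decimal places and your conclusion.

43.27; reject

Expected counts E_i = n·p_i: 100×0.09 = 9, 100×0.21 = 21, 100×0.11 = 11, 100×0.12 = 12, 100×0.14 = 14, 100×0.10 = 10, 100×0.13 = 13, 100×0.10 = 10.
χ² = (15−9)²/9 + (9−21)²/21 + (23−11)²/11 + (12−12)²/12 + (3−14)²/14 + (5−10)²/10 + (14−13)²/13 + (19−10)²/10
   = 4.000 + 6.857 + 13.091 + 0.000 + 8.643 + 2.500 + 0.077 + 8.100
Sum = 43.27
df = 7. Since 43.27 > 14.067, we reject H₀.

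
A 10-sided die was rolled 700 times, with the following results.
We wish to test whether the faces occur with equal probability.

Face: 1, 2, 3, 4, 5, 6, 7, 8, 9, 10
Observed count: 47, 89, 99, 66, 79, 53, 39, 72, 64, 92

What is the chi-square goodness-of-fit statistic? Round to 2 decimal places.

Under H₀ each category has probability 1/10, so each expected count is 700/10 = 70.
χ² = (47−70)²/70 + (89−70)²/70 + (99−70)²/70 + (66−70)²/70 + (79−70)²/70 + (53−70)²/70 + (39−70)²/70 + (72−70)²/70 + (64−70)²/70 + (92−70)²/70
   = 7.557 + 5.157 + 12.014 + 0.229 + 1.157 + 4.129 + 13.729 + 0.057 + 0.514 + 6.914
Sum = 51.46

51.46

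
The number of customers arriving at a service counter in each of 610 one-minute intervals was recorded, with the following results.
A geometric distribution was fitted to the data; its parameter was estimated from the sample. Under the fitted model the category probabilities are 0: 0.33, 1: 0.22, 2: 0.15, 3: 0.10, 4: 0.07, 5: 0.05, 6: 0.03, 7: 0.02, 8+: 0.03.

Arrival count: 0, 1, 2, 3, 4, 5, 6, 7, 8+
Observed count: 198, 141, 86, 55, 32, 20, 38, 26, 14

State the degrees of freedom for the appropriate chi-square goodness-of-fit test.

There are k = 9 categories and 1 parameter estimated from the data, so df = 9 − 1 − 1 = 7.

7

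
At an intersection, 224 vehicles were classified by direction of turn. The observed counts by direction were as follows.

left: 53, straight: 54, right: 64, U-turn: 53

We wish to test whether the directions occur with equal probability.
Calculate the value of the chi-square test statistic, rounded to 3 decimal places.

Under H₀ each category has probability 1/4, so each expected count is 224/4 = 56.
left: (53 − 56)²/56 = 9/56 = 0.1607
straight: (54 − 56)²/56 = 4/56 = 0.0714
right: (64 − 56)²/56 = 64/56 = 1.1429
U-turn: (53 − 56)²/56 = 9/56 = 0.1607
Sum = 1.536

1.536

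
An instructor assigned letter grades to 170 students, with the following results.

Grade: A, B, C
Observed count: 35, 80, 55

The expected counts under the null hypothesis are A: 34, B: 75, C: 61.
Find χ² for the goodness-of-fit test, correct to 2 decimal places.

A: (35 − 34)²/34 = 1/34 = 0.029
B: (80 − 75)²/75 = 25/75 = 0.333
C: (55 − 61)²/61 = 36/61 = 0.590
Sum = 0.95

0.95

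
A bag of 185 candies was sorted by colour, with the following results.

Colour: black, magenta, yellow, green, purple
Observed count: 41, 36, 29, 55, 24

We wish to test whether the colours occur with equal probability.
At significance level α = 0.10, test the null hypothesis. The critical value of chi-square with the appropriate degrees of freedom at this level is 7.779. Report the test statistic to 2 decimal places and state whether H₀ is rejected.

Expected count for each of the 5 categories: 185/5 = 37.
χ² = (41−37)²/37 + (36−37)²/37 + (29−37)²/37 + (55−37)²/37 + (24−37)²/37
   = 0.432 + 0.027 + 1.730 + 8.757 + 4.568
Sum = 15.51
df = 4. Since 15.51 > 7.779, we reject H₀.

15.51; reject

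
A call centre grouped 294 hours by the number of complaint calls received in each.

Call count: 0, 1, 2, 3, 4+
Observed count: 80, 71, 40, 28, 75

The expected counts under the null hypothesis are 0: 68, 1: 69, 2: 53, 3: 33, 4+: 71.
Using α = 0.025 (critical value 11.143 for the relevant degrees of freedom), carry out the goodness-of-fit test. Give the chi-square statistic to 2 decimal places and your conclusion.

6.35; do not reject

cat         O        E   (O−E)²/E
0          80       68      2.118
1          71       69      0.058
2          40       53      3.189
3          28       33      0.758
4+         75       71      0.225
Sum = 6.35
df = 4. Since 6.35 < 11.143, we do not reject H₀.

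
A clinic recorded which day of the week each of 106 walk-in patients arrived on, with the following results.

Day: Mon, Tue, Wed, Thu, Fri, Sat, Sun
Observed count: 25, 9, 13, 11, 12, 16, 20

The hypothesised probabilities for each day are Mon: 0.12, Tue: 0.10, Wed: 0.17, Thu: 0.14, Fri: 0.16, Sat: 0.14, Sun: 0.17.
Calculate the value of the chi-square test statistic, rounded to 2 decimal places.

16.25

Expected counts E_i = n·p_i: 106×0.12 = 12.72, 106×0.10 = 10.6, 106×0.17 = 18.02, 106×0.14 = 14.84, 106×0.16 = 16.96, 106×0.14 = 14.84, 106×0.17 = 18.02.
cat         O        E   (O−E)²/E
Mon        25    12.72     11.855
Tue         9     10.6      0.242
Wed        13    18.02      1.398
Thu        11    14.84      0.994
Fri        12    16.96      1.451
Sat        16    14.84      0.091
Sun        20    18.02      0.218
Sum = 16.25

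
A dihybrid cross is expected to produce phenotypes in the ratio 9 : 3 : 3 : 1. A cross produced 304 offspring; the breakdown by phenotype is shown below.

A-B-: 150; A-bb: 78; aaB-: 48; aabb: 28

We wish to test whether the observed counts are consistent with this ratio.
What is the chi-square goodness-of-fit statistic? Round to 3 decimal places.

16.000

Ratio total = 16. Expected counts: 304×9/16 = 171, 304×3/16 = 57, 304×3/16 = 57, 304×1/16 = 19.
A-B-: (150 − 171)²/171 = 441/171 = 2.5789
A-bb: (78 − 57)²/57 = 441/57 = 7.7368
aaB-: (48 − 57)²/57 = 81/57 = 1.4211
aabb: (28 − 19)²/19 = 81/19 = 4.2632
Sum = 16.000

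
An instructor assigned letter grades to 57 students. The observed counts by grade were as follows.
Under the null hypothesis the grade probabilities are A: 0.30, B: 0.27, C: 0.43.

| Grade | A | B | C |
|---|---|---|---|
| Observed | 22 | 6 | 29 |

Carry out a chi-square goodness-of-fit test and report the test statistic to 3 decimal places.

7.956

Expected counts E_i = n·p_i: 57×0.30 = 17.1, 57×0.27 = 15.39, 57×0.43 = 24.51.
A: (22 − 17.1)²/17.1 = 24.01/17.1 = 1.4041
B: (6 − 15.39)²/15.39 = 88.1721/15.39 = 5.7292
C: (29 − 24.51)²/24.51 = 20.1601/24.51 = 0.8225
Sum = 7.956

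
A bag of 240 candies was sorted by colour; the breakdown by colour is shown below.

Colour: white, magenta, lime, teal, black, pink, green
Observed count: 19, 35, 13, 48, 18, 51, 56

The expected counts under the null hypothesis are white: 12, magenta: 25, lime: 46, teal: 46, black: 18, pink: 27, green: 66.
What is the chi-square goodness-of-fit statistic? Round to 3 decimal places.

χ² = (19−12)²/12 + (35−25)²/25 + (13−46)²/46 + (48−46)²/46 + (18−18)²/18 + (51−27)²/27 + (56−66)²/66
   = 4.0833 + 4.0000 + 23.6739 + 0.0870 + 0.0000 + 21.3333 + 1.5152
Sum = 54.693

54.693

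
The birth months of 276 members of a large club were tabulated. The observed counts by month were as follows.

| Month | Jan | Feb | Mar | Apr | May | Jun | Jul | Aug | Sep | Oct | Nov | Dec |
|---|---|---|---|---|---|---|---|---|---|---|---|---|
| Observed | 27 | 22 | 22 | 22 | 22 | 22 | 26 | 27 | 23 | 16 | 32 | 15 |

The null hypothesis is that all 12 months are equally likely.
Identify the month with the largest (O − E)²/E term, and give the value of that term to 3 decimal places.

Nov, 3.522

Under H₀ each category has probability 1/12, so each expected count is 276/12 = 23.
Jan: (27 − 23)²/23 = 16/23 = 0.6957
Feb: (22 − 23)²/23 = 1/23 = 0.0435
Mar: (22 − 23)²/23 = 1/23 = 0.0435
Apr: (22 − 23)²/23 = 1/23 = 0.0435
May: (22 − 23)²/23 = 1/23 = 0.0435
Jun: (22 − 23)²/23 = 1/23 = 0.0435
Jul: (26 − 23)²/23 = 9/23 = 0.3913
Aug: (27 − 23)²/23 = 16/23 = 0.6957
Sep: (23 − 23)²/23 = 0/23 = 0.0000
Oct: (16 − 23)²/23 = 49/23 = 2.1304
Nov: (32 − 23)²/23 = 81/23 = 3.5217
Dec: (15 − 23)²/23 = 64/23 = 2.7826
The largest term is for Nov: 3.522.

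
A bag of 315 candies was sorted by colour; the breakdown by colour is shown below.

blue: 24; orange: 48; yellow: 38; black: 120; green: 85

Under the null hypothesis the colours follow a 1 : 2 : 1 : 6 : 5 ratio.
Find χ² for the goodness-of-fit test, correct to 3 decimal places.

19.143

Ratio total = 15. Expected counts: 315×1/15 = 21, 315×2/15 = 42, 315×1/15 = 21, 315×6/15 = 126, 315×5/15 = 105.
blue: (24 − 21)²/21 = 9/21 = 0.4286
orange: (48 − 42)²/42 = 36/42 = 0.8571
yellow: (38 − 21)²/21 = 289/21 = 13.7619
black: (120 − 126)²/126 = 36/126 = 0.2857
green: (85 − 105)²/105 = 400/105 = 3.8095
Sum = 19.143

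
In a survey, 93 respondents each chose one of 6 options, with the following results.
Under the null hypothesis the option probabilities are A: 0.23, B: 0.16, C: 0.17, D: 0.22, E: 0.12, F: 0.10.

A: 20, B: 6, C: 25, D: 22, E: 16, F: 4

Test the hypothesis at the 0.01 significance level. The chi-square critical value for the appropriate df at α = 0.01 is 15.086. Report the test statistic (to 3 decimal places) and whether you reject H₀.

Expected counts E_i = n·p_i: 93×0.23 = 21.39, 93×0.16 = 14.88, 93×0.17 = 15.81, 93×0.22 = 20.46, 93×0.12 = 11.16, 93×0.10 = 9.3.
cat         O        E   (O−E)²/E
A          20    21.39     0.0903
B           6    14.88     5.2994
C          25    15.81     5.3419
D          22    20.46     0.1159
E          16    11.16     2.0991
F           4      9.3     3.0204
Sum = 15.967
df = 5. Since 15.967 > 15.086, we reject H₀.

15.967; reject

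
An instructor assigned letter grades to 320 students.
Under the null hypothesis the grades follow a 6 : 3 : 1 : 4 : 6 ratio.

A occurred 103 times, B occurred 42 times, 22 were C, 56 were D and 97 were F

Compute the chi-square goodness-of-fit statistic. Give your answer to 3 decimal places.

Ratio total = 20. Expected counts: 320×6/20 = 96, 320×3/20 = 48, 320×1/20 = 16, 320×4/20 = 64, 320×6/20 = 96.
χ² = (103−96)²/96 + (42−48)²/48 + (22−16)²/16 + (56−64)²/64 + (97−96)²/96
   = 0.5104 + 0.7500 + 2.2500 + 1.0000 + 0.0104
Sum = 4.521

4.521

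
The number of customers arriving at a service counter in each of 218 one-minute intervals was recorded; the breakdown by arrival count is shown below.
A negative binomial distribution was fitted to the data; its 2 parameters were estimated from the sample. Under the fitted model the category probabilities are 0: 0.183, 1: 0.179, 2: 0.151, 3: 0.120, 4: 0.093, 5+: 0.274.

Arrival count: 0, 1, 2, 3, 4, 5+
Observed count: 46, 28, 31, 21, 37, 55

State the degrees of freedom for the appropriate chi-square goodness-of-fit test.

3

There are k = 6 categories and 2 parameters estimated from the data, so df = 6 − 1 − 2 = 3.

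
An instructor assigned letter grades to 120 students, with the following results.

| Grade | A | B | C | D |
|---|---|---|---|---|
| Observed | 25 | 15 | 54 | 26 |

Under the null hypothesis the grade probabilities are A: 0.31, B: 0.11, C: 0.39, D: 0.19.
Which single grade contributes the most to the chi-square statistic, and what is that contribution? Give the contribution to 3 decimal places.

A, 4.001

Expected counts E_i = n·p_i: 120×0.31 = 37.2, 120×0.11 = 13.2, 120×0.39 = 46.8, 120×0.19 = 22.8.
cat         O        E   (O−E)²/E
A          25     37.2     4.0011
B          15     13.2     0.2455
C          54     46.8     1.1077
D          26     22.8     0.4491
The largest term is for A: 4.001.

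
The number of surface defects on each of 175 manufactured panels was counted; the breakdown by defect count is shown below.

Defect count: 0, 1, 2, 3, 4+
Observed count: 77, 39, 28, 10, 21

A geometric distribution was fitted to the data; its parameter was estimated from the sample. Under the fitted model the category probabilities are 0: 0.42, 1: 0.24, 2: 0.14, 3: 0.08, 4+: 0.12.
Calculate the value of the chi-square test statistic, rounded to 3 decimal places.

2.024

Expected counts E_i = n·p_i: 175×0.42 = 73.5, 175×0.24 = 42, 175×0.14 = 24.5, 175×0.08 = 14, 175×0.12 = 21.
0: (77 − 73.5)²/73.5 = 12.25/73.5 = 0.1667
1: (39 − 42)²/42 = 9/42 = 0.2143
2: (28 − 24.5)²/24.5 = 12.25/24.5 = 0.5000
3: (10 − 14)²/14 = 16/14 = 1.1429
4+: (21 − 21)²/21 = 0/21 = 0.0000
Sum = 2.024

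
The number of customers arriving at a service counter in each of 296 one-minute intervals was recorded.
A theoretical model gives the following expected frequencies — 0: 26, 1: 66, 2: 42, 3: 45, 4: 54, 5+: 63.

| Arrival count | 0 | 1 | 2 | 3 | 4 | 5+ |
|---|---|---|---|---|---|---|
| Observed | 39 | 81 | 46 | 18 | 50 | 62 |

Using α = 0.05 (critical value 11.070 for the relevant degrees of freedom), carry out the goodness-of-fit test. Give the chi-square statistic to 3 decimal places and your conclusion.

χ² = (39−26)²/26 + (81−66)²/66 + (46−42)²/42 + (18−45)²/45 + (50−54)²/54 + (62−63)²/63
   = 6.5000 + 3.4091 + 0.3810 + 16.2000 + 0.2963 + 0.0159
Sum = 26.802
df = 5. Since 26.802 > 11.070, we reject H₀.

26.802; reject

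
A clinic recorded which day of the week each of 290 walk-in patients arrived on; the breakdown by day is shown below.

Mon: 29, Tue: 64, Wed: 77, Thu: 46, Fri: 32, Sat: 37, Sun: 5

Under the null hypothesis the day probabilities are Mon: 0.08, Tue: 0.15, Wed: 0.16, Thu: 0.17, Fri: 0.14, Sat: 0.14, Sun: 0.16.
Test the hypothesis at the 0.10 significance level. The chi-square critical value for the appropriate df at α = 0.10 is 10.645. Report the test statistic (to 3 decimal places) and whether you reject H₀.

Expected counts E_i = n·p_i: 290×0.08 = 23.2, 290×0.15 = 43.5, 290×0.16 = 46.4, 290×0.17 = 49.3, 290×0.14 = 40.6, 290×0.14 = 40.6, 290×0.16 = 46.4.
χ² = (29−23.2)²/23.2 + (64−43.5)²/43.5 + (77−46.4)²/46.4 + (46−49.3)²/49.3 + (32−40.6)²/40.6 + (37−40.6)²/40.6 + (5−46.4)²/46.4
   = 1.4500 + 9.6609 + 20.1802 + 0.2209 + 1.8217 + 0.3192 + 36.9388
Sum = 70.592
df = 6. Since 70.592 > 10.645, we reject H₀.

70.592; reject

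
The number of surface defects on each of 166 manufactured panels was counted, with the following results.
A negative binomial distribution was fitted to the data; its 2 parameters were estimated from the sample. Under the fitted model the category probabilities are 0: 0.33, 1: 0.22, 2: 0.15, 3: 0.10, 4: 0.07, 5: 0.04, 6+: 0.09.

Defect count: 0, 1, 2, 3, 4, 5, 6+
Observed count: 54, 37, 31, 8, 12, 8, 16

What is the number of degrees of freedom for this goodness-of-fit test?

There are k = 7 categories and 2 parameters estimated from the data, so df = 7 − 1 − 2 = 4.

4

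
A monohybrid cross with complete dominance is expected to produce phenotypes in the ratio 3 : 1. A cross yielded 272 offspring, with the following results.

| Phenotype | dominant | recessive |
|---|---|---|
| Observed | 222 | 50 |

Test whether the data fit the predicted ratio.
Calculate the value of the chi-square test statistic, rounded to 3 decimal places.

Ratio total = 4. Expected counts: 272×3/4 = 204, 272×1/4 = 68.
dominant: (222 − 204)²/204 = 324/204 = 1.5882
recessive: (50 − 68)²/68 = 324/68 = 4.7647
Sum = 6.353

6.353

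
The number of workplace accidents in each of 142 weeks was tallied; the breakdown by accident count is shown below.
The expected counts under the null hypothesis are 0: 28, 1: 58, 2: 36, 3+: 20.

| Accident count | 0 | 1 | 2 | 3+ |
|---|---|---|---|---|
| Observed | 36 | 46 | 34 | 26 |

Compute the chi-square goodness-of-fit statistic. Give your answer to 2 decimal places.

χ² = (36−28)²/28 + (46−58)²/58 + (34−36)²/36 + (26−20)²/20
   = 2.286 + 2.483 + 0.111 + 1.800
Sum = 6.68

6.68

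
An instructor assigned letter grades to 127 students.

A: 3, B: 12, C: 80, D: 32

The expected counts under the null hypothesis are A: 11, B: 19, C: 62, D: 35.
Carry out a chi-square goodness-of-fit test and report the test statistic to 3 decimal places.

13.880

A: (3 − 11)²/11 = 64/11 = 5.8182
B: (12 − 19)²/19 = 49/19 = 2.5789
C: (80 − 62)²/62 = 324/62 = 5.2258
D: (32 − 35)²/35 = 9/35 = 0.2571
Sum = 13.880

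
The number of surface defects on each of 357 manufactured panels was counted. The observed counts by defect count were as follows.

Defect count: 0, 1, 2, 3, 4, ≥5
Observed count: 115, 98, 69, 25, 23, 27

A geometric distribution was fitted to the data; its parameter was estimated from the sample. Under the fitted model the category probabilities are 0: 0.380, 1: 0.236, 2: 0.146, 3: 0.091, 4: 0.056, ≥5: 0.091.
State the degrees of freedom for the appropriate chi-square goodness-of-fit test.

There are k = 6 categories and 1 parameter estimated from the data, so df = 6 − 1 − 1 = 4.

4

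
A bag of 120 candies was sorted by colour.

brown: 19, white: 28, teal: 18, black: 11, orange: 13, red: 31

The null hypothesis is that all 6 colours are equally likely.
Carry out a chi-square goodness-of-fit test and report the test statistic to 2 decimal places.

16.00

Expected count for each of the 6 categories: 120/6 = 20.
brown: (19 − 20)²/20 = 1/20 = 0.050
white: (28 − 20)²/20 = 64/20 = 3.200
teal: (18 − 20)²/20 = 4/20 = 0.200
black: (11 − 20)²/20 = 81/20 = 4.050
orange: (13 − 20)²/20 = 49/20 = 2.450
red: (31 − 20)²/20 = 121/20 = 6.050
Sum = 16.00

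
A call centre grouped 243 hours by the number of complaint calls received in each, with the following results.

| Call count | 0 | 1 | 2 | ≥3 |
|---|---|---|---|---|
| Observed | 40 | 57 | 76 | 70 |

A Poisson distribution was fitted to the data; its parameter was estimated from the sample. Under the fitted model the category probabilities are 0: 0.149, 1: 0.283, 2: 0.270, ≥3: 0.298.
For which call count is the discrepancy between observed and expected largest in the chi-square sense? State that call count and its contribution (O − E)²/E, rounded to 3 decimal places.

1, 2.014

Expected counts E_i = n·p_i: 243×0.149 = 36.207, 243×0.283 = 68.769, 243×0.270 = 65.61, 243×0.298 = 72.414.
cat         O        E   (O−E)²/E
0          40   36.207     0.3973
1          57   68.769     2.0141
2          76    65.61     1.6454
≥3         70   72.414     0.0805
The largest term is for 1: 2.014.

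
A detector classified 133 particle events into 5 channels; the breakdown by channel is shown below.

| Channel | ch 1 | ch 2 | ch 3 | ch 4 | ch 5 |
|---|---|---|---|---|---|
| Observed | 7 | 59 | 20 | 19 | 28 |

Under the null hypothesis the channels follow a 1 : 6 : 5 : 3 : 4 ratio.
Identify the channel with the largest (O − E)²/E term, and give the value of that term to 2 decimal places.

ch 2, 6.88

Ratio total = 19. Expected counts: 133×1/19 = 7, 133×6/19 = 42, 133×5/19 = 35, 133×3/19 = 21, 133×4/19 = 28.
ch 1: (7 − 7)²/7 = 0/7 = 0.000
ch 2: (59 − 42)²/42 = 289/42 = 6.881
ch 3: (20 − 35)²/35 = 225/35 = 6.429
ch 4: (19 − 21)²/21 = 4/21 = 0.190
ch 5: (28 − 28)²/28 = 0/28 = 0.000
The largest term is for ch 2: 6.88.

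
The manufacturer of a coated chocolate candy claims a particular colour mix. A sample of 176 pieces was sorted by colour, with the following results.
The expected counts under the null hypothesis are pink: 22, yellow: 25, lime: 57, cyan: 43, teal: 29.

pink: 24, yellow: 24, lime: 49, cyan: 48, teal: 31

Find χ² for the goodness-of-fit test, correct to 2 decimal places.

2.06

cat         O        E   (O−E)²/E
pink       24       22      0.182
yellow     24       25      0.040
lime       49       57      1.123
cyan       48       43      0.581
teal       31       29      0.138
Sum = 2.06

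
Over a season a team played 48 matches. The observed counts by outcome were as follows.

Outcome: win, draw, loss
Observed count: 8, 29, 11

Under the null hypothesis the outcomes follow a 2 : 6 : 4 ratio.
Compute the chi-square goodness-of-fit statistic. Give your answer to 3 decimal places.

Ratio total = 12. Expected counts: 48×2/12 = 8, 48×6/12 = 24, 48×4/12 = 16.
χ² = (8−8)²/8 + (29−24)²/24 + (11−16)²/16
   = 0.0000 + 1.0417 + 1.5625
Sum = 2.604

2.604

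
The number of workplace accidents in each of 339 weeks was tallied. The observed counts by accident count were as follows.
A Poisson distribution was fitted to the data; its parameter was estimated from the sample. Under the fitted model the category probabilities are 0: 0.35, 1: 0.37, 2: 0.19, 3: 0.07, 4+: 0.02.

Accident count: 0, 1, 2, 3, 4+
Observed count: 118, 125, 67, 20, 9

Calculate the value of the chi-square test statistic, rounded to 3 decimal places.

Expected counts E_i = n·p_i: 339×0.35 = 118.65, 339×0.37 = 125.43, 339×0.19 = 64.41, 339×0.07 = 23.73, 339×0.02 = 6.78.
cat         O        E   (O−E)²/E
0         118   118.65     0.0036
1         125   125.43     0.0015
2          67    64.41     0.1041
3          20    23.73     0.5863
4+          9     6.78     0.7269
Sum = 1.422

1.422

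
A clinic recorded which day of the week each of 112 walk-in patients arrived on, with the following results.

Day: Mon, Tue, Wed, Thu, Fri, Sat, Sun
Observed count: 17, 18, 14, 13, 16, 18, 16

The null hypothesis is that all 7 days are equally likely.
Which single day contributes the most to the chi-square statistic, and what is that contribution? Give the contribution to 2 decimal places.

Expected count for each of the 7 categories: 112/7 = 16.
cat         O        E   (O−E)²/E
Mon        17       16      0.063
Tue        18       16      0.250
Wed        14       16      0.250
Thu        13       16      0.563
Fri        16       16      0.000
Sat        18       16      0.250
Sun        16       16      0.000
The largest term is for Thu: 0.56.

Thu, 0.56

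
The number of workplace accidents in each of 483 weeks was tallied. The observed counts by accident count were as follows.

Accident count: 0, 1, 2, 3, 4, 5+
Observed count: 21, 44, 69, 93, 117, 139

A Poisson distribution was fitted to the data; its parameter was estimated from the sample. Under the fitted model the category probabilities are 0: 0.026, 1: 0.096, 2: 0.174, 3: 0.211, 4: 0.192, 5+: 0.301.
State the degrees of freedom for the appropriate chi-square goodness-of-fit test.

4

There are k = 6 categories and 1 parameter estimated from the data, so df = 6 − 1 − 1 = 4.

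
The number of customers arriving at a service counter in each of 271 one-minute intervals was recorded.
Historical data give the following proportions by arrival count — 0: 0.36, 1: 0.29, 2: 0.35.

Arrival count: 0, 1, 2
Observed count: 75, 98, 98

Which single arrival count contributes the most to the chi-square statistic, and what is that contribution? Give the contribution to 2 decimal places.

Expected counts E_i = n·p_i: 271×0.36 = 97.56, 271×0.29 = 78.59, 271×0.35 = 94.85.
cat         O        E   (O−E)²/E
0          75    97.56      5.217
1          98    78.59      4.794
2          98    94.85      0.105
The largest term is for 0: 5.22.

0, 5.22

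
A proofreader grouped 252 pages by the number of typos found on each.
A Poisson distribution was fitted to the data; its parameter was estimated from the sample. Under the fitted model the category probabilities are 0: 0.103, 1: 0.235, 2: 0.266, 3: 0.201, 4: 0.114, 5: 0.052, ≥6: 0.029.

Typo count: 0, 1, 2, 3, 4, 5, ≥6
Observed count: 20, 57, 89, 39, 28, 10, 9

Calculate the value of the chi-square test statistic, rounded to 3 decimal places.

12.475

Expected counts E_i = n·p_i: 252×0.103 = 25.956, 252×0.235 = 59.22, 252×0.266 = 67.032, 252×0.201 = 50.652, 252×0.114 = 28.728, 252×0.052 = 13.104, 252×0.029 = 7.308.
cat         O        E   (O−E)²/E
0          20   25.956     1.3667
1          57    59.22     0.0832
2          89   67.032     7.1994
3          39   50.652     2.6804
4          28   28.728     0.0184
5          10   13.104     0.7353
≥6          9    7.308     0.3917
Sum = 12.475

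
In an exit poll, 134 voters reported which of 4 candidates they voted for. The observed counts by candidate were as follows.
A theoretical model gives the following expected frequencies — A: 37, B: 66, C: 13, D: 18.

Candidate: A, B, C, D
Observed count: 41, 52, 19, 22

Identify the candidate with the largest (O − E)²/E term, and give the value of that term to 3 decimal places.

χ² = (41−37)²/37 + (52−66)²/66 + (19−13)²/13 + (22−18)²/18
   = 0.4324 + 2.9697 + 2.7692 + 0.8889
The largest term is for B: 2.970.

B, 2.970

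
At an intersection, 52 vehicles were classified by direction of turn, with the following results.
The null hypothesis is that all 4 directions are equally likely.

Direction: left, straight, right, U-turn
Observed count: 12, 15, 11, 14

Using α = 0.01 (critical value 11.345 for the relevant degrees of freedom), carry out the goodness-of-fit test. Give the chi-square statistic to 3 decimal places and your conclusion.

Under H₀ each category has probability 1/4, so each expected count is 52/4 = 13.
χ² = (12−13)²/13 + (15−13)²/13 + (11−13)²/13 + (14−13)²/13
   = 0.0769 + 0.3077 + 0.3077 + 0.0769
Sum = 0.769
df = 3. Since 0.769 < 11.345, we do not reject H₀.

0.769; do not reject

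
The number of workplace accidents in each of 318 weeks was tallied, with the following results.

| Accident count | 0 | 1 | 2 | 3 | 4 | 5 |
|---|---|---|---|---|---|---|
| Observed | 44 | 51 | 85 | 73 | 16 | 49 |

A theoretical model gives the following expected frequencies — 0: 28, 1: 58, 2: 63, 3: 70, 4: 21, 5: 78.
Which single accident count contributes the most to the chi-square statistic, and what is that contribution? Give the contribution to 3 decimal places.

5, 10.782

0: (44 − 28)²/28 = 256/28 = 9.1429
1: (51 − 58)²/58 = 49/58 = 0.8448
2: (85 − 63)²/63 = 484/63 = 7.6825
3: (73 − 70)²/70 = 9/70 = 0.1286
4: (16 − 21)²/21 = 25/21 = 1.1905
5: (49 − 78)²/78 = 841/78 = 10.7821
The largest term is for 5: 10.782.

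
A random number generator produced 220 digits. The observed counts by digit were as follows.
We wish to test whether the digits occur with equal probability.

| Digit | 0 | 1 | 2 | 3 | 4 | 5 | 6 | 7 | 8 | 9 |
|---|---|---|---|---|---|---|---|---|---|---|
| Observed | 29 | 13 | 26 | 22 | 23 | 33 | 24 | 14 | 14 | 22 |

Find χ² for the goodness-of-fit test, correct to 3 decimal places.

Expected count for each of the 10 categories: 220/10 = 22.
χ² = (29−22)²/22 + (13−22)²/22 + (26−22)²/22 + (22−22)²/22 + (23−22)²/22 + (33−22)²/22 + (24−22)²/22 + (14−22)²/22 + (14−22)²/22 + (22−22)²/22
   = 2.2273 + 3.6818 + 0.7273 + 0.0000 + 0.0455 + 5.5000 + 0.1818 + 2.9091 + 2.9091 + 0.0000
Sum = 18.182

18.182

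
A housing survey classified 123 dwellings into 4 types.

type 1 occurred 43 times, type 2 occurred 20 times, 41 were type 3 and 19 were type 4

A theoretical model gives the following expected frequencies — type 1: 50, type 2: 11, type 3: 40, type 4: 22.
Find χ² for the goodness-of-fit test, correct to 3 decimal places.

χ² = (43−50)²/50 + (20−11)²/11 + (41−40)²/40 + (19−22)²/22
   = 0.9800 + 7.3636 + 0.0250 + 0.4091
Sum = 8.778

8.778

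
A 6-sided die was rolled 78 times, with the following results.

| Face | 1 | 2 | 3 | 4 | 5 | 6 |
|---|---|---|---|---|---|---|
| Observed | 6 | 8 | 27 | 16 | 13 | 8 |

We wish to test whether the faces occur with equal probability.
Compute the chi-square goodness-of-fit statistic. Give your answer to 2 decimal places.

Under H₀ each category has probability 1/6, so each expected count is 78/6 = 13.
cat         O        E   (O−E)²/E
1           6       13      3.769
2           8       13      1.923
3          27       13     15.077
4          16       13      0.692
5          13       13      0.000
6           8       13      1.923
Sum = 23.38

23.38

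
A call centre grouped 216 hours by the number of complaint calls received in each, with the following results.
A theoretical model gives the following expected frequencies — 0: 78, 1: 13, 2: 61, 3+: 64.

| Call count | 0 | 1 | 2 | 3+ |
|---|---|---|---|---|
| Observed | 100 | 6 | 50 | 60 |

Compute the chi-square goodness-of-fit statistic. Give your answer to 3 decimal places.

12.208

0: (100 − 78)²/78 = 484/78 = 6.2051
1: (6 − 13)²/13 = 49/13 = 3.7692
2: (50 − 61)²/61 = 121/61 = 1.9836
3+: (60 − 64)²/64 = 16/64 = 0.2500
Sum = 12.208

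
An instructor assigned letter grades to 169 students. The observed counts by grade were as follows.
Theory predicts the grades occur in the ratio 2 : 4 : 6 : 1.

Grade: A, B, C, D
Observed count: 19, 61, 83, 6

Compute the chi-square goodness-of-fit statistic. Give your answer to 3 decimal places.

Ratio total = 13. Expected counts: 169×2/13 = 26, 169×4/13 = 52, 169×6/13 = 78, 169×1/13 = 13.
cat         O        E   (O−E)²/E
A          19       26     1.8846
B          61       52     1.5577
C          83       78     0.3205
D           6       13     3.7692
Sum = 7.532

7.532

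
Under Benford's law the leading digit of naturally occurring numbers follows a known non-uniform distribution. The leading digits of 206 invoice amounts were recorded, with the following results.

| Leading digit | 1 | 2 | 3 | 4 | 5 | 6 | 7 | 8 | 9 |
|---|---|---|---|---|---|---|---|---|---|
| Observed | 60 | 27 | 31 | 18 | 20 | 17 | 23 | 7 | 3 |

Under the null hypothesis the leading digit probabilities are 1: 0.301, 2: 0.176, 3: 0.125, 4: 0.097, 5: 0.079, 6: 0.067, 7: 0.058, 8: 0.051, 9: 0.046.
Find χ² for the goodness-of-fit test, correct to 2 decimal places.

Expected counts E_i = n·p_i: 206×0.301 = 62.006, 206×0.176 = 36.256, 206×0.125 = 25.75, 206×0.097 = 19.982, 206×0.079 = 16.274, 206×0.067 = 13.802, 206×0.058 = 11.948, 206×0.051 = 10.506, 206×0.046 = 9.476.
cat         O        E   (O−E)²/E
1          60   62.006      0.065
2          27   36.256      2.363
3          31    25.75      1.070
4          18   19.982      0.197
5          20   16.274      0.853
6          17   13.802      0.741
7          23   11.948     10.223
8           7   10.506      1.170
9           3    9.476      4.426
Sum = 21.11

21.11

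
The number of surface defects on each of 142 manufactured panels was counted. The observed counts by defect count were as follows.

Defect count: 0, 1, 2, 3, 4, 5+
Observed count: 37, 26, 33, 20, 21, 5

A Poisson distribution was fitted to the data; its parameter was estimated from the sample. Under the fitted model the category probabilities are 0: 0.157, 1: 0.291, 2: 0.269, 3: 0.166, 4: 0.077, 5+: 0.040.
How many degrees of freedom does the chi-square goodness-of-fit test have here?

There are k = 6 categories and 1 parameter estimated from the data, so df = 6 − 1 − 1 = 4.

4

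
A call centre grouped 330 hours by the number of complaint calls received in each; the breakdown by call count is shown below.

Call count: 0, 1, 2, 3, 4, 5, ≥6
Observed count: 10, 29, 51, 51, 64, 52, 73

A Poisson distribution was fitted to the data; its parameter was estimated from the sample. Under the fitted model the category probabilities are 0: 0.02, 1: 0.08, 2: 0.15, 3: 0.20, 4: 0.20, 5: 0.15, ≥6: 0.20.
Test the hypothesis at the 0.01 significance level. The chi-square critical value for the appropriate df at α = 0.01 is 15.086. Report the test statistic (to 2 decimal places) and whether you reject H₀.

Expected counts E_i = n·p_i: 330×0.02 = 6.6, 330×0.08 = 26.4, 330×0.15 = 49.5, 330×0.20 = 66, 330×0.20 = 66, 330×0.15 = 49.5, 330×0.20 = 66.
cat         O        E   (O−E)²/E
0          10      6.6      1.752
1          29     26.4      0.256
2          51     49.5      0.045
3          51       66      3.409
4          64       66      0.061
5          52     49.5      0.126
≥6         73       66      0.742
Sum = 6.39
df = 5. Since 6.39 < 15.086, we do not reject H₀.

6.39; do not reject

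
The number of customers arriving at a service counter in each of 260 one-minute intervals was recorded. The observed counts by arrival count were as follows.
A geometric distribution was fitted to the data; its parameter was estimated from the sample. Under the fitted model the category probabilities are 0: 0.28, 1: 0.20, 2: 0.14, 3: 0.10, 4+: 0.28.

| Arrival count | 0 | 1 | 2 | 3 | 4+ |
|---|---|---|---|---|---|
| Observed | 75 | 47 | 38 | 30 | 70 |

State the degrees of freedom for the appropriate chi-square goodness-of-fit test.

There are k = 5 categories and 1 parameter estimated from the data, so df = 5 − 1 − 1 = 3.

3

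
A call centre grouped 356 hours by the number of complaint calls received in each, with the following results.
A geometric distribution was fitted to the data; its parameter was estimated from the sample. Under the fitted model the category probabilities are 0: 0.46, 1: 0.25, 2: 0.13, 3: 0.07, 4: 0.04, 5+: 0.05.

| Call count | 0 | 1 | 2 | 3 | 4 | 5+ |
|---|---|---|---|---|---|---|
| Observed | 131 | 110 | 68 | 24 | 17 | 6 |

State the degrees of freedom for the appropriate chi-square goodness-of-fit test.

There are k = 6 categories and 1 parameter estimated from the data, so df = 6 − 1 − 1 = 4.

4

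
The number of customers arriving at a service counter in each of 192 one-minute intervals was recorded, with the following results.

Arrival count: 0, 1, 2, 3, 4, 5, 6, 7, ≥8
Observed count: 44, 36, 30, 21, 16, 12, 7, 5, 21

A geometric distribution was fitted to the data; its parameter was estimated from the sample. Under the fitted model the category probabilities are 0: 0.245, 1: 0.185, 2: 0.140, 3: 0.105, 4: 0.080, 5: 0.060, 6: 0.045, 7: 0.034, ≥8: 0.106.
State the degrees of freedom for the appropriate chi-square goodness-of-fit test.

There are k = 9 categories and 1 parameter estimated from the data, so df = 9 − 1 − 1 = 7.

7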